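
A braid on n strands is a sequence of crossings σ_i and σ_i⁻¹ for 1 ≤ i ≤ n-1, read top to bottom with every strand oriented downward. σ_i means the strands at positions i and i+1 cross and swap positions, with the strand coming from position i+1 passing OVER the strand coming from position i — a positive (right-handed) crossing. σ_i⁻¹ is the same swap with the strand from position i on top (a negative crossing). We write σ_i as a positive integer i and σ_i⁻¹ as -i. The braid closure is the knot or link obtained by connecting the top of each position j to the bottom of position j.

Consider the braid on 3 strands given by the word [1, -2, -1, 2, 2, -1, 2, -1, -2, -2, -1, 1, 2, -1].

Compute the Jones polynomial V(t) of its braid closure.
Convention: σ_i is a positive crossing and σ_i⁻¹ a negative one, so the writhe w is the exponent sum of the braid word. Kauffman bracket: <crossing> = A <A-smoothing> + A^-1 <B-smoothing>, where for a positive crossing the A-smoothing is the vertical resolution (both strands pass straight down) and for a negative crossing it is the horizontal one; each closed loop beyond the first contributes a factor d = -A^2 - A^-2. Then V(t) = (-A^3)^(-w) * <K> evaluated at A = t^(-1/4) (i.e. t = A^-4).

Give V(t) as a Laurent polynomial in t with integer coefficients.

-t + 2 - t^-1 + 2*t^-2 - t^-3 + t^-4 - t^-5

Derivation:
The presented braid s1 s2^-1 s1^-1 s2 s2 s1^-1 s2 s1^-1 s2^-1 s2^-1 s1^-1 s1 s2 s1^-1 on 3 strands reduces by inverse Markov moves (closure unchanged at each step):
  Deconjugate: the word is γ·β·γ⁻¹ with γ = s1 s2^-1 (prefix) and γ⁻¹ = s2 s1^-1 (suffix); strip both.
  Deconjugate: the word is γ·β·γ⁻¹ with γ = s1^-1 (prefix) and γ⁻¹ = s1 (suffix); strip both.
Reduced to β = s2 s2 s1^-1 s2 s1^-1 s2^-1 s2^-1 s1^-1 on 3 strands, 8 crossings.
Compute on β:
Braid: s2 s2 s1^-1 s2 s1^-1 s2^-1 s2^-1 s1^-1 on 3 strands, 8 crossings.
Writhe w = (#positive) - (#negative) = 3 - 5 = -2.
State-sum expansion of <K>. There are 2^8 = 256 states.
Each crossing splits two ways (0=vertical, 1=horizontal). The state's weight is A^(#A-smoothings - #B-smoothings) * d^(loops - 1).
Tabulate the states by total A-exponent and number of loops L (A-exp: L × count):
  A^8: L=4 ×1
  A^6: L=3 ×8
  A^4: L=2 ×23, L=4 ×5
  A^2: L=1 ×22, L=3 ×33, L=5 ×1
  A^0: L=2 ×52, L=4 ×18
  A^-2: L=1 ×13, L=3 ×37, L=5 ×6
  A^-4: L=2 ×14, L=4 ×13, L=6 ×1
  A^-6: L=3 ×6, L=5 ×2
  A^-8: L=4 ×1
Each group contributes A^e * Σ count * d^(L-1):
Powers of d = -A^2 - A^-2: d^2 = A^4 + 2 + A^-4; d^3 = -A^6 - 3*A^2 - 3*A^-2 - A^-6; d^4 = A^8 + 4*A^4 + 6 + 4*A^-4 + A^-8; d^5 = -A^10 - 5*A^6 - 10*A^2 - 10*A^-2 - 5*A^-6 - A^-10.
  A^8 * (d^3) = -A^14 - 3*A^10 - 3*A^6 - A^2
  A^6 * (8*d^2) = 8*A^10 + 16*A^6 + 8*A^2
  A^4 * (23*d + 5*d^3) = -5*A^10 - 38*A^6 - 38*A^2 - 5*A^-2
  A^2 * (22 + 33*d^2 + d^4) = A^10 + 37*A^6 + 94*A^2 + 37*A^-2 + A^-6
  A^0 * (52*d + 18*d^3) = -18*A^6 - 106*A^2 - 106*A^-2 - 18*A^-6
  A^-2 * (13 + 37*d^2 + 6*d^4) = 6*A^6 + 61*A^2 + 123*A^-2 + 61*A^-6 + 6*A^-10
  A^-4 * (14*d + 13*d^3 + d^5) = -A^6 - 18*A^2 - 63*A^-2 - 63*A^-6 - 18*A^-10 - A^-14
  A^-6 * (6*d^2 + 2*d^4) = 2*A^2 + 14*A^-2 + 24*A^-6 + 14*A^-10 + 2*A^-14
  A^-8 * (d^3) = -A^-2 - 3*A^-6 - 3*A^-10 - A^-14
Summing the groups: <K> = -A^14 + A^10 - A^6 + 2*A^2 - A^-2 + 2*A^-6 - A^-10
Normalise by the writhe: (-A^3)^(-w) = (-A^3)^(2) = A^6, so f(A) = A^6 * <K> = -A^20 + A^16 - A^12 + 2*A^8 - A^4 + 2 - A^-4.
Substitute A = t^(-1/4), i.e. A^e → t^(-e/4): V(t) = -t + 2 - t^-1 + 2*t^-2 - t^-3 + t^-4 - t^-5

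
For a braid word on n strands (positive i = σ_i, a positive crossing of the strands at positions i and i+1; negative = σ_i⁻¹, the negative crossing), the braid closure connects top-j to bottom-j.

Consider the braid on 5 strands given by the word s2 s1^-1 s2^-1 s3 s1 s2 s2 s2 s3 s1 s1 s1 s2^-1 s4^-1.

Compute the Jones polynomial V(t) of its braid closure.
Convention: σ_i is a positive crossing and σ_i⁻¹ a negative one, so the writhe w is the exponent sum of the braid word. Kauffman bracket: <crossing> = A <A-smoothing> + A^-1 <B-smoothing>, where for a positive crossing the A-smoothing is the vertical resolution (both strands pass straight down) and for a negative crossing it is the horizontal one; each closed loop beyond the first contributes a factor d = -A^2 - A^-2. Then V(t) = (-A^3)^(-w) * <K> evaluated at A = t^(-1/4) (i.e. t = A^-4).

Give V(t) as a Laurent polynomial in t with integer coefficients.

t^10 - 3*t^9 + 4*t^8 - 6*t^7 + 6*t^6 - 5*t^5 + 5*t^4 - 2*t^3 + t^2

Derivation:
The presented braid s2 s1^-1 s2^-1 s3 s1 s2 s2 s2 s3 s1 s1 s1 s2^-1 s4^-1 on 5 strands reduces by inverse Markov moves (closure unchanged at each step):
  Destabilize: the word has the form β·s4^-1 where s4^-1 occurs only as the final letter (β ∈ B_4); drop it and the last strand → 4 strands.
  Deconjugate: the word is γ·β·γ⁻¹ with γ = s2 s1^-1 (prefix) and γ⁻¹ = s1 s2^-1 (suffix); strip both.
Reduced to β = s2^-1 s3 s1 s2 s2 s2 s3 s1 s1 on 4 strands, 9 crossings.
Compute on β:
Braid: s2^-1 s3 s1 s2 s2 s2 s3 s1 s1 on 4 strands, 9 crossings.
Writhe w = (#positive) - (#negative) = 8 - 1 = 7.
State-sum expansion of <K>. There are 2^9 = 512 states.
Each crossing splits two ways (0=vertical, 1=horizontal). The state's weight is A^(#A-smoothings - #B-smoothings) * d^(loops - 1).
Tabulate the states by total A-exponent and number of loops L (A-exp: L × count):
  A^9: L=3 ×1
  A^7: L=2 ×5, L=4 ×4
  A^5: L=1 ×6, L=3 ×27, L=5 ×3
  A^3: L=2 ×57, L=4 ×26, L=6 ×1
  A^1: L=1 ×39, L=3 ×77, L=5 ×10
  A^-1: L=2 ×81, L=4 ×44, L=6 ×1
  A^-3: L=3 ×73, L=5 ×11
  A^-5: L=4 ×35, L=6 ×1
  A^-7: L=5 ×9
  A^-9: L=6 ×1
Each group contributes A^e * Σ count * d^(L-1):
Powers of d = -A^2 - A^-2: d^2 = A^4 + 2 + A^-4; d^3 = -A^6 - 3*A^2 - 3*A^-2 - A^-6; d^4 = A^8 + 4*A^4 + 6 + 4*A^-4 + A^-8; d^5 = -A^10 - 5*A^6 - 10*A^2 - 10*A^-2 - 5*A^-6 - A^-10.
  A^9 * (d^2) = A^13 + 2*A^9 + A^5
  A^7 * (5*d + 4*d^3) = -4*A^13 - 17*A^9 - 17*A^5 - 4*A
  A^5 * (6 + 27*d^2 + 3*d^4) = 3*A^13 + 39*A^9 + 78*A^5 + 39*A + 3*A^-3
  A^3 * (57*d + 26*d^3 + d^5) = -A^13 - 31*A^9 - 145*A^5 - 145*A - 31*A^-3 - A^-7
  A^1 * (39 + 77*d^2 + 10*d^4) = 10*A^9 + 117*A^5 + 253*A + 117*A^-3 + 10*A^-7
  A^-1 * (81*d + 44*d^3 + d^5) = -A^9 - 49*A^5 - 223*A - 223*A^-3 - 49*A^-7 - A^-11
  A^-3 * (73*d^2 + 11*d^4) = 11*A^5 + 117*A + 212*A^-3 + 117*A^-7 + 11*A^-11
  A^-5 * (35*d^3 + d^5) = -A^5 - 40*A - 115*A^-3 - 115*A^-7 - 40*A^-11 - A^-15
  A^-7 * (9*d^4) = 9*A + 36*A^-3 + 54*A^-7 + 36*A^-11 + 9*A^-15
  A^-9 * (d^5) = -A - 5*A^-3 - 10*A^-7 - 10*A^-11 - 5*A^-15 - A^-19
Summing the groups: <K> = -A^13 + 2*A^9 - 5*A^5 + 5*A - 6*A^-3 + 6*A^-7 - 4*A^-11 + 3*A^-15 - A^-19
Normalise by the writhe: (-A^3)^(-w) = (-A^3)^(-7) = -A^-21, so f(A) = -A^-21 * <K> = A^-8 - 2*A^-12 + 5*A^-16 - 5*A^-20 + 6*A^-24 - 6*A^-28 + 4*A^-32 - 3*A^-36 + A^-40.
Substitute A = t^(-1/4), i.e. A^e → t^(-e/4): V(t) = t^10 - 3*t^9 + 4*t^8 - 6*t^7 + 6*t^6 - 5*t^5 + 5*t^4 - 2*t^3 + t^2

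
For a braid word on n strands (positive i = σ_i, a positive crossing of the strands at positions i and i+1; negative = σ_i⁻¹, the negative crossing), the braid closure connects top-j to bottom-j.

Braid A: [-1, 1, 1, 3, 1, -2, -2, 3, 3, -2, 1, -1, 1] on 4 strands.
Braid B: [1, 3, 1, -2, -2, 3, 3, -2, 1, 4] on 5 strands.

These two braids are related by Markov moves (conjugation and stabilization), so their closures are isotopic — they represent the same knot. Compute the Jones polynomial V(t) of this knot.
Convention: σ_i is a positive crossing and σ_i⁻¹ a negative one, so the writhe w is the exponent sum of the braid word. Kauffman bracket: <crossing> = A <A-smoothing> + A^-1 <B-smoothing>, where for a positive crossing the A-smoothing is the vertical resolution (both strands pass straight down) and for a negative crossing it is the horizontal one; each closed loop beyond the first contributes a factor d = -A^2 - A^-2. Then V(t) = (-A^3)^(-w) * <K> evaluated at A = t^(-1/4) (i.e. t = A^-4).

Markov-equivalent braids have isotopic closures, hence identical knot invariants. Strip the Markov moves from each word to reach a common short braid β, then compute V(t) once on β.
Braid A: s1^-1 s1 s1 s3 s1 s2^-1 s2^-1 s3 s3 s2^-1 s1 s1^-1 s1 on 4 strands reduces by inverse Markov moves (closure unchanged at each step):
  Deconjugate: the word is γ·β·γ⁻¹ with γ = s1^-1 s1 (prefix) and γ⁻¹ = s1^-1 s1 (suffix); strip both.
Reduced to β = s1 s3 s1 s2^-1 s2^-1 s3 s3 s2^-1 s1 on 4 strands, 9 crossings.
Braid B: s1 s3 s1 s2^-1 s2^-1 s3 s3 s2^-1 s1 s4 on 5 strands reduces by inverse Markov moves (closure unchanged at each step):
  Destabilize: the word has the form β·s4 where s4 occurs only as the final letter (β ∈ B_4); drop it and the last strand → 4 strands.
Reduced to β = s1 s3 s1 s2^-1 s2^-1 s3 s3 s2^-1 s1 on 4 strands, 9 crossings.
Both give the same β = s1 s3 s1 s2^-1 s2^-1 s3 s3 s2^-1 s1 on 4 strands, so one state sum suffices:
Braid: s1 s3 s1 s2^-1 s2^-1 s3 s3 s2^-1 s1 on 4 strands, 9 crossings.
Writhe w = (#positive) - (#negative) = 6 - 3 = 3.
Computing the Kauffman bracket via state sum. There are 2^9 = 512 states.
Smooth each crossing (0=||, 1=⌣⌢); contribution A^(Σ sign_k(1-2s_k)) * d^(L-1).
Tabulate the states by total A-exponent and number of loops L (A-exp: L × count):
  A^9: L=5 ×1
  A^7: L=4 ×9
  A^5: L=3 ×32, L=5 ×4
  A^3: L=2 ×55, L=4 ×28, L=6 ×1
  A^1: L=1 ×39, L=3 ×77, L=5 ×10
  A^-1: L=2 ×81, L=4 ×44, L=6 ×1
  A^-3: L=3 ×73, L=5 ×11
  A^-5: L=4 ×35, L=6 ×1
  A^-7: L=5 ×9
  A^-9: L=6 ×1
Each group contributes A^e * Σ count * d^(L-1):
Powers of d = -A^2 - A^-2: d^2 = A^4 + 2 + A^-4; d^3 = -A^6 - 3*A^2 - 3*A^-2 - A^-6; d^4 = A^8 + 4*A^4 + 6 + 4*A^-4 + A^-8; d^5 = -A^10 - 5*A^6 - 10*A^2 - 10*A^-2 - 5*A^-6 - A^-10.
  A^9 * (d^4) = A^17 + 4*A^13 + 6*A^9 + 4*A^5 + A
  A^7 * (9*d^3) = -9*A^13 - 27*A^9 - 27*A^5 - 9*A
  A^5 * (32*d^2 + 4*d^4) = 4*A^13 + 48*A^9 + 88*A^5 + 48*A + 4*A^-3
  A^3 * (55*d + 28*d^3 + d^5) = -A^13 - 33*A^9 - 149*A^5 - 149*A - 33*A^-3 - A^-7
  A^1 * (39 + 77*d^2 + 10*d^4) = 10*A^9 + 117*A^5 + 253*A + 117*A^-3 + 10*A^-7
  A^-1 * (81*d + 44*d^3 + d^5) = -A^9 - 49*A^5 - 223*A - 223*A^-3 - 49*A^-7 - A^-11
  A^-3 * (73*d^2 + 11*d^4) = 11*A^5 + 117*A + 212*A^-3 + 117*A^-7 + 11*A^-11
  A^-5 * (35*d^3 + d^5) = -A^5 - 40*A - 115*A^-3 - 115*A^-7 - 40*A^-11 - A^-15
  A^-7 * (9*d^4) = 9*A + 36*A^-3 + 54*A^-7 + 36*A^-11 + 9*A^-15
  A^-9 * (d^5) = -A - 5*A^-3 - 10*A^-7 - 10*A^-11 - 5*A^-15 - A^-19
Summing the groups: <K> = A^17 - 2*A^13 + 3*A^9 - 6*A^5 + 6*A - 7*A^-3 + 6*A^-7 - 4*A^-11 + 3*A^-15 - A^-19
Normalise by the writhe: (-A^3)^(-w) = (-A^3)^(-3) = -A^-9, so f(A) = -A^-9 * <K> = -A^8 + 2*A^4 - 3 + 6*A^-4 - 6*A^-8 + 7*A^-12 - 6*A^-16 + 4*A^-20 - 3*A^-24 + A^-28.
Substitute A = t^(-1/4), i.e. A^e → t^(-e/4): V(t) = t^7 - 3*t^6 + 4*t^5 - 6*t^4 + 7*t^3 - 6*t^2 + 6*t - 3 + 2*t^-1 - t^-2

Answer: t^7 - 3*t^6 + 4*t^5 - 6*t^4 + 7*t^3 - 6*t^2 + 6*t - 3 + 2*t^-1 - t^-2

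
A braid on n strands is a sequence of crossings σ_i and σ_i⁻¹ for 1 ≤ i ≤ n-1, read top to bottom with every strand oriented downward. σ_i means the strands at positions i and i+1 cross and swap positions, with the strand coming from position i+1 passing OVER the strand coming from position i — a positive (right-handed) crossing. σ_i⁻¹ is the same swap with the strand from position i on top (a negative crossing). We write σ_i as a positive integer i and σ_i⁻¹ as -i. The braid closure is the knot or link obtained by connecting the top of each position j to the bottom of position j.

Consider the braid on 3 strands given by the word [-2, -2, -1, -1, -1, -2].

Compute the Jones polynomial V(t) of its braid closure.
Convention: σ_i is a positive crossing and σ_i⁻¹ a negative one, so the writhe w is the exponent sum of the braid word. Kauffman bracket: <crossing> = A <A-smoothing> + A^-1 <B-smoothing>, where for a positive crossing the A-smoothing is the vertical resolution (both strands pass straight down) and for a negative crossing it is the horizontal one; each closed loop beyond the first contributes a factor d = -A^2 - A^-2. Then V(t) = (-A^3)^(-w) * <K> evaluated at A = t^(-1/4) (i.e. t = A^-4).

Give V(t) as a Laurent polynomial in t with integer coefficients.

Braid: s2^-1 s2^-1 s1^-1 s1^-1 s1^-1 s2^-1 on 3 strands, 6 crossings.
Writhe w = (#positive) - (#negative) = 0 - 6 = -6.
Enumerate smoothing states for the bracket polynomial. There are 2^6 = 64 states.
Smooth each crossing (0=||, 1=⌣⌢); contribution A^(Σ sign_k(1-2s_k)) * d^(L-1).
Tabulate the states by total A-exponent and number of loops L (A-exp: L × count):
  A^6: L=5 ×1
  A^4: L=4 ×6
  A^2: L=3 ×15
  A^0: L=2 ×18, L=4 ×2
  A^-2: L=1 ×9, L=3 ×6
  A^-4: L=2 ×6
  A^-6: L=3 ×1
Each group contributes A^e * Σ count * d^(L-1):
Powers of d = -A^2 - A^-2: d^2 = A^4 + 2 + A^-4; d^3 = -A^6 - 3*A^2 - 3*A^-2 - A^-6; d^4 = A^8 + 4*A^4 + 6 + 4*A^-4 + A^-8.
  A^6 * (d^4) = A^14 + 4*A^10 + 6*A^6 + 4*A^2 + A^-2
  A^4 * (6*d^3) = -6*A^10 - 18*A^6 - 18*A^2 - 6*A^-2
  A^2 * (15*d^2) = 15*A^6 + 30*A^2 + 15*A^-2
  A^0 * (18*d + 2*d^3) = -2*A^6 - 24*A^2 - 24*A^-2 - 2*A^-6
  A^-2 * (9 + 6*d^2) = 6*A^2 + 21*A^-2 + 6*A^-6
  A^-4 * (6*d) = -6*A^-2 - 6*A^-6
  A^-6 * (d^2) = A^-2 + 2*A^-6 + A^-10
Summing the groups: <K> = A^14 - 2*A^10 + A^6 - 2*A^2 + 2*A^-2 + A^-10
Normalise by the writhe: (-A^3)^(-w) = (-A^3)^(6) = A^18, so f(A) = A^18 * <K> = A^32 - 2*A^28 + A^24 - 2*A^20 + 2*A^16 + A^8.
Substitute A = t^(-1/4), i.e. A^e → t^(-e/4): V(t) = t^-2 + 2*t^-4 - 2*t^-5 + t^-6 - 2*t^-7 + t^-8

Answer: t^-2 + 2*t^-4 - 2*t^-5 + t^-6 - 2*t^-7 + t^-8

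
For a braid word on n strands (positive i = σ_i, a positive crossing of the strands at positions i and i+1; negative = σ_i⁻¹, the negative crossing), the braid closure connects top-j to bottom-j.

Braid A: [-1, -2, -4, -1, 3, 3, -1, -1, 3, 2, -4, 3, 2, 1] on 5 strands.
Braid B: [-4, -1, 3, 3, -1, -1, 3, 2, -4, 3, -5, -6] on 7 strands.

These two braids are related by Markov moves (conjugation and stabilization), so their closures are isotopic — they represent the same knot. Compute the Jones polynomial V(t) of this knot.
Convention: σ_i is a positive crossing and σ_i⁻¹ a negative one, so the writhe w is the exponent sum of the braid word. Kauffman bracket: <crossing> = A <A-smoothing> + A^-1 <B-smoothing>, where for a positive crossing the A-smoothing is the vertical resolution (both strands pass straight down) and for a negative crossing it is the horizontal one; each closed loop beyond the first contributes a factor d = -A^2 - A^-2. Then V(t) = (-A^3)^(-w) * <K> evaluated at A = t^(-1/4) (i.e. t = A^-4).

t^4 - 2*t^3 + 3*t^2 - 5*t + 6 - 5*t^-1 + 5*t^-2 - 3*t^-3 + 2*t^-4 - t^-5

Derivation:
Markov-equivalent braids have isotopic closures, hence identical knot invariants. Strip the Markov moves from each word to reach a common short braid β, then compute V(t) once on β.
Braid A: s1^-1 s2^-1 s4^-1 s1^-1 s3 s3 s1^-1 s1^-1 s3 s2 s4^-1 s3 s2 s1 on 5 strands reduces by inverse Markov moves (closure unchanged at each step):
  Deconjugate: the word is γ·β·γ⁻¹ with γ = s1^-1 s2^-1 (prefix) and γ⁻¹ = s2 s1 (suffix); strip both.
Reduced to β = s4^-1 s1^-1 s3 s3 s1^-1 s1^-1 s3 s2 s4^-1 s3 on 5 strands, 10 crossings.
Braid B: s4^-1 s1^-1 s3 s3 s1^-1 s1^-1 s3 s2 s4^-1 s3 s5^-1 s6^-1 on 7 strands reduces by inverse Markov moves (closure unchanged at each step):
  Destabilize: the word has the form β·s6^-1 where s6^-1 occurs only as the final letter (β ∈ B_6); drop it and the last strand → 6 strands.
  Destabilize: the word has the form β·s5^-1 where s5^-1 occurs only as the final letter (β ∈ B_5); drop it and the last strand → 5 strands.
Reduced to β = s4^-1 s1^-1 s3 s3 s1^-1 s1^-1 s3 s2 s4^-1 s3 on 5 strands, 10 crossings.
Both give the same β = s4^-1 s1^-1 s3 s3 s1^-1 s1^-1 s3 s2 s4^-1 s3 on 5 strands, so one state sum suffices:
Braid: s4^-1 s1^-1 s3 s3 s1^-1 s1^-1 s3 s2 s4^-1 s3 on 5 strands, 10 crossings.
Writhe w = (#positive) - (#negative) = 5 - 5 = 0.
Computing the Kauffman bracket via state sum. There are 2^10 = 1024 states.
Each crossing splits two ways (0=vertical, 1=horizontal). The state's weight is A^(#A-smoothings - #B-smoothings) * d^(loops - 1).
Tabulate the states by total A-exponent and number of loops L (A-exp: L × count):
  A^10: L=6 ×1
  A^8: L=5 ×10
  A^6: L=4 ×41, L=6 ×4
  A^4: L=3 ×83, L=5 ×36, L=7 ×1
  A^2: L=2 ×84, L=4 ×107, L=6 ×19
  A^0: L=1 ×33, L=3 ×143, L=5 ×70, L=7 ×6
  A^-2: L=2 ×68, L=4 ×116, L=6 ×25, L=8 ×1
  A^-4: L=3 ×64, L=5 ×52, L=7 ×4
  A^-6: L=4 ×33, L=6 ×12
  A^-8: L=5 ×9, L=7 ×1
  A^-10: L=6 ×1
Each group contributes A^e * Σ count * d^(L-1):
Powers of d = -A^2 - A^-2: d^2 = A^4 + 2 + A^-4; d^3 = -A^6 - 3*A^2 - 3*A^-2 - A^-6; d^4 = A^8 + 4*A^4 + 6 + 4*A^-4 + A^-8; d^5 = -A^10 - 5*A^6 - 10*A^2 - 10*A^-2 - 5*A^-6 - A^-10; d^6 = A^12 + 6*A^8 + 15*A^4 + 20 + 15*A^-4 + 6*A^-8 + A^-12; d^7 = -A^14 - 7*A^10 - 21*A^6 - 35*A^2 - 35*A^-2 - 21*A^-6 - 7*A^-10 - A^-14.
  A^10 * (d^5) = -A^20 - 5*A^16 - 10*A^12 - 10*A^8 - 5*A^4 - 1
  A^8 * (10*d^4) = 10*A^16 + 40*A^12 + 60*A^8 + 40*A^4 + 10
  A^6 * (41*d^3 + 4*d^5) = -4*A^16 - 61*A^12 - 163*A^8 - 163*A^4 - 61 - 4*A^-4
  A^4 * (83*d^2 + 36*d^4 + d^6) = A^16 + 42*A^12 + 242*A^8 + 402*A^4 + 242 + 42*A^-4 + A^-8
  A^2 * (84*d + 107*d^3 + 19*d^5) = -19*A^12 - 202*A^8 - 595*A^4 - 595 - 202*A^-4 - 19*A^-8
  A^0 * (33 + 143*d^2 + 70*d^4 + 6*d^6) = 6*A^12 + 106*A^8 + 513*A^4 + 859 + 513*A^-4 + 106*A^-8 + 6*A^-12
  A^-2 * (68*d + 116*d^3 + 25*d^5 + d^7) = -A^12 - 32*A^8 - 262*A^4 - 701 - 701*A^-4 - 262*A^-8 - 32*A^-12 - A^-16
  A^-4 * (64*d^2 + 52*d^4 + 4*d^6) = 4*A^8 + 76*A^4 + 332 + 520*A^-4 + 332*A^-8 + 76*A^-12 + 4*A^-16
  A^-6 * (33*d^3 + 12*d^5) = -12*A^4 - 93 - 219*A^-4 - 219*A^-8 - 93*A^-12 - 12*A^-16
  A^-8 * (9*d^4 + d^6) = A^4 + 15 + 51*A^-4 + 74*A^-8 + 51*A^-12 + 15*A^-16 + A^-20
  A^-10 * (d^5) = -1 - 5*A^-4 - 10*A^-8 - 10*A^-12 - 5*A^-16 - A^-20
Summing the groups: <K> = -A^20 + 2*A^16 - 3*A^12 + 5*A^8 - 5*A^4 + 6 - 5*A^-4 + 3*A^-8 - 2*A^-12 + A^-16
Normalise by the writhe: (-A^3)^(-w) = (-A^3)^(0) = 1, so f(A) = 1 * <K> = -A^20 + 2*A^16 - 3*A^12 + 5*A^8 - 5*A^4 + 6 - 5*A^-4 + 3*A^-8 - 2*A^-12 + A^-16.
Substitute A = t^(-1/4), i.e. A^e → t^(-e/4): V(t) = t^4 - 2*t^3 + 3*t^2 - 5*t + 6 - 5*t^-1 + 5*t^-2 - 3*t^-3 + 2*t^-4 - t^-5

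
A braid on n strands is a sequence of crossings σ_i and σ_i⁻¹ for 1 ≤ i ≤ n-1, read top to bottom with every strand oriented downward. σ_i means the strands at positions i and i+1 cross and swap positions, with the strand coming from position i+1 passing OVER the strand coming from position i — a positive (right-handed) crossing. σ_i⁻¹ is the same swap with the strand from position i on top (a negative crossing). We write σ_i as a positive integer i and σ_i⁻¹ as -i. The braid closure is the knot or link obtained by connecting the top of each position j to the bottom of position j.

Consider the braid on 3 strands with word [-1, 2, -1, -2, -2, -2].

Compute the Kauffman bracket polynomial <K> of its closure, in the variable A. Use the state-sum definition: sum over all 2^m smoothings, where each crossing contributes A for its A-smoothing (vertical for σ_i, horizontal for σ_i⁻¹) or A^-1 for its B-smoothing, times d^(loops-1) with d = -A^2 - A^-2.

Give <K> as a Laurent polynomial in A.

Braid: s1^-1 s2 s1^-1 s2^-1 s2^-1 s2^-1 on 3 strands, 6 crossings.
Writhe w = (#positive) - (#negative) = 1 - 5 = -4.
Enumerate smoothing states for the bracket polynomial. There are 2^6 = 64 states.
Each crossing splits two ways (0=vertical, 1=horizontal). The state's weight is A^(#A-smoothings - #B-smoothings) * d^(loops - 1).
Tabulate the states by total A-exponent and number of loops L (A-exp: L × count):
  A^6: L=4 ×1
  A^4: L=3 ×6
  A^2: L=2 ×12, L=4 ×3
  A^0: L=1 ×9, L=3 ×10, L=5 ×1
  A^-2: L=2 ×12, L=4 ×3
  A^-4: L=1 ×2, L=3 ×4
  A^-6: L=2 ×1
Each group contributes A^e * Σ count * d^(L-1):
Powers of d = -A^2 - A^-2: d^2 = A^4 + 2 + A^-4; d^3 = -A^6 - 3*A^2 - 3*A^-2 - A^-6; d^4 = A^8 + 4*A^4 + 6 + 4*A^-4 + A^-8.
  A^6 * (d^3) = -A^12 - 3*A^8 - 3*A^4 - 1
  A^4 * (6*d^2) = 6*A^8 + 12*A^4 + 6
  A^2 * (12*d + 3*d^3) = -3*A^8 - 21*A^4 - 21 - 3*A^-4
  A^0 * (9 + 10*d^2 + d^4) = A^8 + 14*A^4 + 35 + 14*A^-4 + A^-8
  A^-2 * (12*d + 3*d^3) = -3*A^4 - 21 - 21*A^-4 - 3*A^-8
  A^-4 * (2 + 4*d^2) = 4 + 10*A^-4 + 4*A^-8
  A^-6 * (d) = -A^-4 - A^-8
Summing the groups: <K> = -A^12 + A^8 - A^4 + 2 - A^-4 + A^-8

Answer: -A^12 + A^8 - A^4 + 2 - A^-4 + A^-8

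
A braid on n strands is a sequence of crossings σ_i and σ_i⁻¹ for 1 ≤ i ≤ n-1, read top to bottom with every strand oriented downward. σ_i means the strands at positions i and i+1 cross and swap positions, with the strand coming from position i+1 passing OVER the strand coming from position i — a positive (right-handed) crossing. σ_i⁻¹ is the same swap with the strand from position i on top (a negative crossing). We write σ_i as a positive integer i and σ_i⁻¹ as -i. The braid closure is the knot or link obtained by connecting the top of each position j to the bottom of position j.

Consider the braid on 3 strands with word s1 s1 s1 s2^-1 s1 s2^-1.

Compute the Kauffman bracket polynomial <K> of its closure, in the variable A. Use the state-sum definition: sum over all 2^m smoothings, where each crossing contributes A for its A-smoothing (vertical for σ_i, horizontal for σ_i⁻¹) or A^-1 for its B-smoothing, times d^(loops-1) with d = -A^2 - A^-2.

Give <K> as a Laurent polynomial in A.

Braid: s1 s1 s1 s2^-1 s1 s2^-1 on 3 strands, 6 crossings.
Writhe w = (#positive) - (#negative) = 4 - 2 = 2.
State-sum expansion of <K>. There are 2^6 = 64 states.
For each crossing: s=0 is the vertical smoothing, s=1 horizontal. Crossing k contributes A^(sign_k * (1 - 2*s_k)); loop factor d = -A^2 - A^-2.
Tabulate the states by total A-exponent and number of loops L (A-exp: L × count):
  A^6: L=3 ×1
  A^4: L=2 ×6
  A^2: L=1 ×11, L=3 ×4
  A^0: L=2 ×19, L=4 ×1
  A^-2: L=3 ×15
  A^-4: L=4 ×6
  A^-6: L=5 ×1
Each group contributes A^e * Σ count * d^(L-1):
Powers of d = -A^2 - A^-2: d^2 = A^4 + 2 + A^-4; d^3 = -A^6 - 3*A^2 - 3*A^-2 - A^-6; d^4 = A^8 + 4*A^4 + 6 + 4*A^-4 + A^-8.
  A^6 * (d^2) = A^10 + 2*A^6 + A^2
  A^4 * (6*d) = -6*A^6 - 6*A^2
  A^2 * (11 + 4*d^2) = 4*A^6 + 19*A^2 + 4*A^-2
  A^0 * (19*d + d^3) = -A^6 - 22*A^2 - 22*A^-2 - A^-6
  A^-2 * (15*d^2) = 15*A^2 + 30*A^-2 + 15*A^-6
  A^-4 * (6*d^3) = -6*A^2 - 18*A^-2 - 18*A^-6 - 6*A^-10
  A^-6 * (d^4) = A^2 + 4*A^-2 + 6*A^-6 + 4*A^-10 + A^-14
Summing the groups: <K> = A^10 - A^6 + 2*A^2 - 2*A^-2 + 2*A^-6 - 2*A^-10 + A^-14

Answer: A^10 - A^6 + 2*A^2 - 2*A^-2 + 2*A^-6 - 2*A^-10 + A^-14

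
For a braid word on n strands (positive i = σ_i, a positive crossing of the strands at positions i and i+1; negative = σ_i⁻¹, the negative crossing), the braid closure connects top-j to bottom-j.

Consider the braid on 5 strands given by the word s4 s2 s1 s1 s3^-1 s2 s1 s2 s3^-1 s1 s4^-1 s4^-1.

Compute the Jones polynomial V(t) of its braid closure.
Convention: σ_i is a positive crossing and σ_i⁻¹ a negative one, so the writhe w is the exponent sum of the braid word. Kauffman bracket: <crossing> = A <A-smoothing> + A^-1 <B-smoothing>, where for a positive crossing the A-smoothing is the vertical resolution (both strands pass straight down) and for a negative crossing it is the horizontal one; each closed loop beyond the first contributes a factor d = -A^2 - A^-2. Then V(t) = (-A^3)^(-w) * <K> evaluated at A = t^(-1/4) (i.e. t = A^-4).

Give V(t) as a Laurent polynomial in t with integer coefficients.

-t^7 + 2*t^6 - 2*t^5 + 2*t^4 - 2*t^3 + 2*t^2 - t + 1

Derivation:
The presented braid s4 s2 s1 s1 s3^-1 s2 s1 s2 s3^-1 s1 s4^-1 s4^-1 on 5 strands reduces by inverse Markov moves (closure unchanged at each step):
  Deconjugate: the word is γ·β·γ⁻¹ with γ = s4 (prefix) and γ⁻¹ = s4^-1 (suffix); strip both.
  Destabilize: the word has the form β·s4^-1 where s4^-1 occurs only as the final letter (β ∈ B_4); drop it and the last strand → 4 strands.
Reduced to β = s2 s1 s1 s3^-1 s2 s1 s2 s3^-1 s1 on 4 strands, 9 crossings.
Compute on β:
Braid: s2 s1 s1 s3^-1 s2 s1 s2 s3^-1 s1 on 4 strands, 9 crossings.
Writhe w = (#positive) - (#negative) = 7 - 2 = 5.
State-sum expansion of <K>. There are 2^9 = 512 states.
For each crossing: s=0 is the vertical smoothing, s=1 horizontal. Crossing k contributes A^(sign_k * (1 - 2*s_k)); loop factor d = -A^2 - A^-2.
Tabulate the states by total A-exponent and number of loops L (A-exp: L × count):
  A^9: L=4 ×1
  A^7: L=3 ×9
  A^5: L=2 ×28, L=4 ×8
  A^3: L=1 ×32, L=3 ×48, L=5 ×4
  A^1: L=2 ×91, L=4 ×34, L=6 ×1
  A^-1: L=1 ×23, L=3 ×92, L=5 ×11
  A^-3: L=2 ×43, L=4 ×40, L=6 ×1
  A^-5: L=1 ×4, L=3 ×26, L=5 ×6
  A^-7: L=2 ×4, L=4 ×5
  A^-9: L=3 ×1
Each group contributes A^e * Σ count * d^(L-1):
Powers of d = -A^2 - A^-2: d^2 = A^4 + 2 + A^-4; d^3 = -A^6 - 3*A^2 - 3*A^-2 - A^-6; d^4 = A^8 + 4*A^4 + 6 + 4*A^-4 + A^-8; d^5 = -A^10 - 5*A^6 - 10*A^2 - 10*A^-2 - 5*A^-6 - A^-10.
  A^9 * (d^3) = -A^15 - 3*A^11 - 3*A^7 - A^3
  A^7 * (9*d^2) = 9*A^11 + 18*A^7 + 9*A^3
  A^5 * (28*d + 8*d^3) = -8*A^11 - 52*A^7 - 52*A^3 - 8*A^-1
  A^3 * (32 + 48*d^2 + 4*d^4) = 4*A^11 + 64*A^7 + 152*A^3 + 64*A^-1 + 4*A^-5
  A^1 * (91*d + 34*d^3 + d^5) = -A^11 - 39*A^7 - 203*A^3 - 203*A^-1 - 39*A^-5 - A^-9
  A^-1 * (23 + 92*d^2 + 11*d^4) = 11*A^7 + 136*A^3 + 273*A^-1 + 136*A^-5 + 11*A^-9
  A^-3 * (43*d + 40*d^3 + d^5) = -A^7 - 45*A^3 - 173*A^-1 - 173*A^-5 - 45*A^-9 - A^-13
  A^-5 * (4 + 26*d^2 + 6*d^4) = 6*A^3 + 50*A^-1 + 92*A^-5 + 50*A^-9 + 6*A^-13
  A^-7 * (4*d + 5*d^3) = -5*A^-1 - 19*A^-5 - 19*A^-9 - 5*A^-13
  A^-9 * (d^2) = A^-5 + 2*A^-9 + A^-13
Summing the groups: <K> = -A^15 + A^11 - 2*A^7 + 2*A^3 - 2*A^-1 + 2*A^-5 - 2*A^-9 + A^-13
Normalise by the writhe: (-A^3)^(-w) = (-A^3)^(-5) = -A^-15, so f(A) = -A^-15 * <K> = 1 - A^-4 + 2*A^-8 - 2*A^-12 + 2*A^-16 - 2*A^-20 + 2*A^-24 - A^-28.
Substitute A = t^(-1/4), i.e. A^e → t^(-e/4): V(t) = -t^7 + 2*t^6 - 2*t^5 + 2*t^4 - 2*t^3 + 2*t^2 - t + 1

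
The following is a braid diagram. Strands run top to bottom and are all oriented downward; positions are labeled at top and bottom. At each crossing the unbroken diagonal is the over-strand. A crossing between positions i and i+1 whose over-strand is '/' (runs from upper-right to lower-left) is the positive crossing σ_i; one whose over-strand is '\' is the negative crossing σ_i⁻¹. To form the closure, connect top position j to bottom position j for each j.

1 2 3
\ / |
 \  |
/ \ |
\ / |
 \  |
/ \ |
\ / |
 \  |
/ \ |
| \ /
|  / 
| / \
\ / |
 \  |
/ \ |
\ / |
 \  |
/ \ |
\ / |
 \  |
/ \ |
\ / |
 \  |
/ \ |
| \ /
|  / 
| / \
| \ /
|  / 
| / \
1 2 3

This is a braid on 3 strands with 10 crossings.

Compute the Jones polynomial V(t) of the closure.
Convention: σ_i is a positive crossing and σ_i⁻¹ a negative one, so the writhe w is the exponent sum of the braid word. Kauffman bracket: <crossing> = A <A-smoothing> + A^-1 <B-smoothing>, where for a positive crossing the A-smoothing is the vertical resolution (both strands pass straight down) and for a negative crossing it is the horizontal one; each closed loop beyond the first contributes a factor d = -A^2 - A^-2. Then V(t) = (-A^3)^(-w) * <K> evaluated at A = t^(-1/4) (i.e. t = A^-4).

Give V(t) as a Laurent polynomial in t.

-t + 2 - 3*t^-1 + 6*t^-2 - 6*t^-3 + 7*t^-4 - 7*t^-5 + 6*t^-6 - 4*t^-7 + 2*t^-8 - t^-9

Derivation:
Reading the diagram top to bottom ('/'-over between positions i,i+1 = s_i, '\'-over = s_i^-1): braid word = s1^-1 s1^-1 s1^-1 s2 s1^-1 s1^-1 s1^-1 s1^-1 s2 s2.
Braid: s1^-1 s1^-1 s1^-1 s2 s1^-1 s1^-1 s1^-1 s1^-1 s2 s2 on 3 strands, 10 crossings.
Writhe w = (#positive) - (#negative) = 3 - 7 = -4.
Computing the Kauffman bracket via state sum. There are 2^10 = 1024 states.
Smooth each crossing (0=||, 1=⌣⌢); contribution A^(Σ sign_k(1-2s_k)) * d^(L-1).
Tabulate the states by total A-exponent and number of loops L (A-exp: L × count):
  A^10: L=8 ×1
  A^8: L=7 ×10
  A^6: L=6 ×44, L=8 ×1
  A^4: L=5 ×112, L=7 ×8
  A^2: L=4 ×182, L=6 ×28
  A^0: L=3 ×194, L=5 ×58
  A^-2: L=2 ×130, L=4 ×79, L=6 ×1
  A^-4: L=1 ×45, L=3 ×70, L=5 ×5
  A^-6: L=2 ×36, L=4 ×9
  A^-8: L=3 ×10
  A^-10: L=4 ×1
Each group contributes A^e * Σ count * d^(L-1):
Powers of d = -A^2 - A^-2: d^2 = A^4 + 2 + A^-4; d^3 = -A^6 - 3*A^2 - 3*A^-2 - A^-6; d^4 = A^8 + 4*A^4 + 6 + 4*A^-4 + A^-8; d^5 = -A^10 - 5*A^6 - 10*A^2 - 10*A^-2 - 5*A^-6 - A^-10; d^6 = A^12 + 6*A^8 + 15*A^4 + 20 + 15*A^-4 + 6*A^-8 + A^-12; d^7 = -A^14 - 7*A^10 - 21*A^6 - 35*A^2 - 35*A^-2 - 21*A^-6 - 7*A^-10 - A^-14.
  A^10 * (d^7) = -A^24 - 7*A^20 - 21*A^16 - 35*A^12 - 35*A^8 - 21*A^4 - 7 - A^-4
  A^8 * (10*d^6) = 10*A^20 + 60*A^16 + 150*A^12 + 200*A^8 + 150*A^4 + 60 + 10*A^-4
  A^6 * (44*d^5 + d^7) = -A^20 - 51*A^16 - 241*A^12 - 475*A^8 - 475*A^4 - 241 - 51*A^-4 - A^-8
  A^4 * (112*d^4 + 8*d^6) = 8*A^16 + 160*A^12 + 568*A^8 + 832*A^4 + 568 + 160*A^-4 + 8*A^-8
  A^2 * (182*d^3 + 28*d^5) = -28*A^12 - 322*A^8 - 826*A^4 - 826 - 322*A^-4 - 28*A^-8
  A^0 * (194*d^2 + 58*d^4) = 58*A^8 + 426*A^4 + 736 + 426*A^-4 + 58*A^-8
  A^-2 * (130*d + 79*d^3 + d^5) = -A^8 - 84*A^4 - 377 - 377*A^-4 - 84*A^-8 - A^-12
  A^-4 * (45 + 70*d^2 + 5*d^4) = 5*A^4 + 90 + 215*A^-4 + 90*A^-8 + 5*A^-12
  A^-6 * (36*d + 9*d^3) = -9 - 63*A^-4 - 63*A^-8 - 9*A^-12
  A^-8 * (10*d^2) = 10*A^-4 + 20*A^-8 + 10*A^-12
  A^-10 * (d^3) = -A^-4 - 3*A^-8 - 3*A^-12 - A^-16
Summing the groups: <K> = -A^24 + 2*A^20 - 4*A^16 + 6*A^12 - 7*A^8 + 7*A^4 - 6 + 6*A^-4 - 3*A^-8 + 2*A^-12 - A^-16
Normalise by the writhe: (-A^3)^(-w) = (-A^3)^(4) = A^12, so f(A) = A^12 * <K> = -A^36 + 2*A^32 - 4*A^28 + 6*A^24 - 7*A^20 + 7*A^16 - 6*A^12 + 6*A^8 - 3*A^4 + 2 - A^-4.
Substitute A = t^(-1/4), i.e. A^e → t^(-e/4): V(t) = -t + 2 - 3*t^-1 + 6*t^-2 - 6*t^-3 + 7*t^-4 - 7*t^-5 + 6*t^-6 - 4*t^-7 + 2*t^-8 - t^-9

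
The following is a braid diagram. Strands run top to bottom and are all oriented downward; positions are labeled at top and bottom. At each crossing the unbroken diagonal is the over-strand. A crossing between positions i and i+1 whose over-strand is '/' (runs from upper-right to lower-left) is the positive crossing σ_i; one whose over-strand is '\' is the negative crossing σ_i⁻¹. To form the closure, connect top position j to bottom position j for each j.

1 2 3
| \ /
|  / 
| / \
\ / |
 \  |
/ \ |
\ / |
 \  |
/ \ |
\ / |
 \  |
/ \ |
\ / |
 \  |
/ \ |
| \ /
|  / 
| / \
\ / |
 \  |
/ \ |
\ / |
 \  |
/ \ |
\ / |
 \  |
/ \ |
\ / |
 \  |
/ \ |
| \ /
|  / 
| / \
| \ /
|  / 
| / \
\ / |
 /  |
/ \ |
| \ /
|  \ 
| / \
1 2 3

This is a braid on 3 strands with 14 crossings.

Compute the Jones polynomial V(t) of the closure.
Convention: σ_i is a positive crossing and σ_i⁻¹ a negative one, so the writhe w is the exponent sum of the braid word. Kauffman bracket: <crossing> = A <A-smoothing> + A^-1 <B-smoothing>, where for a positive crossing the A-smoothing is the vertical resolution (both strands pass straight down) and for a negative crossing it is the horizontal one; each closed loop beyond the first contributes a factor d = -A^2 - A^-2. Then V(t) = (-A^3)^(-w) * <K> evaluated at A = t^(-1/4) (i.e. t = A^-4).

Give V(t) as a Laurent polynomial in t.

-t + 2 - 3*t^-1 + 6*t^-2 - 6*t^-3 + 7*t^-4 - 7*t^-5 + 6*t^-6 - 4*t^-7 + 2*t^-8 - t^-9

Derivation:
Reading the diagram top to bottom ('/'-over between positions i,i+1 = s_i, '\'-over = s_i^-1): braid word = s2 s1^-1 s1^-1 s1^-1 s1^-1 s2 s1^-1 s1^-1 s1^-1 s1^-1 s2 s2 s1 s2^-1.
The presented braid s2 s1^-1 s1^-1 s1^-1 s1^-1 s2 s1^-1 s1^-1 s1^-1 s1^-1 s2 s2 s1 s2^-1 on 3 strands reduces by inverse Markov moves (closure unchanged at each step):
  Deconjugate: the word is γ·β·γ⁻¹ with γ = s2 s1^-1 (prefix) and γ⁻¹ = s1 s2^-1 (suffix); strip both.
Reduced to β = s1^-1 s1^-1 s1^-1 s2 s1^-1 s1^-1 s1^-1 s1^-1 s2 s2 on 3 strands, 10 crossings.
Compute on β:
Braid: s1^-1 s1^-1 s1^-1 s2 s1^-1 s1^-1 s1^-1 s1^-1 s2 s2 on 3 strands, 10 crossings.
Writhe w = (#positive) - (#negative) = 3 - 7 = -4.
Enumerate smoothing states for the bracket polynomial. There are 2^10 = 1024 states.
For each crossing: s=0 is the vertical smoothing, s=1 horizontal. Crossing k contributes A^(sign_k * (1 - 2*s_k)); loop factor d = -A^2 - A^-2.
Tabulate the states by total A-exponent and number of loops L (A-exp: L × count):
  A^10: L=8 ×1
  A^8: L=7 ×10
  A^6: L=6 ×44, L=8 ×1
  A^4: L=5 ×112, L=7 ×8
  A^2: L=4 ×182, L=6 ×28
  A^0: L=3 ×194, L=5 ×58
  A^-2: L=2 ×130, L=4 ×79, L=6 ×1
  A^-4: L=1 ×45, L=3 ×70, L=5 ×5
  A^-6: L=2 ×36, L=4 ×9
  A^-8: L=3 ×10
  A^-10: L=4 ×1
Each group contributes A^e * Σ count * d^(L-1):
Powers of d = -A^2 - A^-2: d^2 = A^4 + 2 + A^-4; d^3 = -A^6 - 3*A^2 - 3*A^-2 - A^-6; d^4 = A^8 + 4*A^4 + 6 + 4*A^-4 + A^-8; d^5 = -A^10 - 5*A^6 - 10*A^2 - 10*A^-2 - 5*A^-6 - A^-10; d^6 = A^12 + 6*A^8 + 15*A^4 + 20 + 15*A^-4 + 6*A^-8 + A^-12; d^7 = -A^14 - 7*A^10 - 21*A^6 - 35*A^2 - 35*A^-2 - 21*A^-6 - 7*A^-10 - A^-14.
  A^10 * (d^7) = -A^24 - 7*A^20 - 21*A^16 - 35*A^12 - 35*A^8 - 21*A^4 - 7 - A^-4
  A^8 * (10*d^6) = 10*A^20 + 60*A^16 + 150*A^12 + 200*A^8 + 150*A^4 + 60 + 10*A^-4
  A^6 * (44*d^5 + d^7) = -A^20 - 51*A^16 - 241*A^12 - 475*A^8 - 475*A^4 - 241 - 51*A^-4 - A^-8
  A^4 * (112*d^4 + 8*d^6) = 8*A^16 + 160*A^12 + 568*A^8 + 832*A^4 + 568 + 160*A^-4 + 8*A^-8
  A^2 * (182*d^3 + 28*d^5) = -28*A^12 - 322*A^8 - 826*A^4 - 826 - 322*A^-4 - 28*A^-8
  A^0 * (194*d^2 + 58*d^4) = 58*A^8 + 426*A^4 + 736 + 426*A^-4 + 58*A^-8
  A^-2 * (130*d + 79*d^3 + d^5) = -A^8 - 84*A^4 - 377 - 377*A^-4 - 84*A^-8 - A^-12
  A^-4 * (45 + 70*d^2 + 5*d^4) = 5*A^4 + 90 + 215*A^-4 + 90*A^-8 + 5*A^-12
  A^-6 * (36*d + 9*d^3) = -9 - 63*A^-4 - 63*A^-8 - 9*A^-12
  A^-8 * (10*d^2) = 10*A^-4 + 20*A^-8 + 10*A^-12
  A^-10 * (d^3) = -A^-4 - 3*A^-8 - 3*A^-12 - A^-16
Summing the groups: <K> = -A^24 + 2*A^20 - 4*A^16 + 6*A^12 - 7*A^8 + 7*A^4 - 6 + 6*A^-4 - 3*A^-8 + 2*A^-12 - A^-16
Normalise by the writhe: (-A^3)^(-w) = (-A^3)^(4) = A^12, so f(A) = A^12 * <K> = -A^36 + 2*A^32 - 4*A^28 + 6*A^24 - 7*A^20 + 7*A^16 - 6*A^12 + 6*A^8 - 3*A^4 + 2 - A^-4.
Substitute A = t^(-1/4), i.e. A^e → t^(-e/4): V(t) = -t + 2 - 3*t^-1 + 6*t^-2 - 6*t^-3 + 7*t^-4 - 7*t^-5 + 6*t^-6 - 4*t^-7 + 2*t^-8 - t^-9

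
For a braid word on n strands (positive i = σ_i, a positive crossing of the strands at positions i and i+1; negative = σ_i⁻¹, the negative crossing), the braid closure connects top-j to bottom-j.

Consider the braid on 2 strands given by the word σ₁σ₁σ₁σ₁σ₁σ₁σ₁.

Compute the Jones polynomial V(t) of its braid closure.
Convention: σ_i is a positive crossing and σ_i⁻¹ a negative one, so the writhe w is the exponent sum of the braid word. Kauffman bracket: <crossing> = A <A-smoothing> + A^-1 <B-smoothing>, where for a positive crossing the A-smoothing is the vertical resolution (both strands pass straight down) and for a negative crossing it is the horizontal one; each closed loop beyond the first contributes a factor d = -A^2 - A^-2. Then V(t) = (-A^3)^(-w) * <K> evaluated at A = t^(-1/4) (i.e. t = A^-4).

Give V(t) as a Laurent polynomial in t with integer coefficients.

Braid: s1 s1 s1 s1 s1 s1 s1 on 2 strands, 7 crossings.
Writhe w = (#positive) - (#negative) = 7 - 0 = 7.
Enumerate smoothing states for the bracket polynomial. There are 2^7 = 128 states.
For each crossing: s=0 is the vertical smoothing, s=1 horizontal. Crossing k contributes A^(sign_k * (1 - 2*s_k)); loop factor d = -A^2 - A^-2.
Tabulate the states by total A-exponent and number of loops L (A-exp: L × count):
  A^7: L=2 ×1
  A^5: L=1 ×7
  A^3: L=2 ×21
  A^1: L=3 ×35
  A^-1: L=4 ×35
  A^-3: L=5 ×21
  A^-5: L=6 ×7
  A^-7: L=7 ×1
Each group contributes A^e * Σ count * d^(L-1):
Powers of d = -A^2 - A^-2: d^2 = A^4 + 2 + A^-4; d^3 = -A^6 - 3*A^2 - 3*A^-2 - A^-6; d^4 = A^8 + 4*A^4 + 6 + 4*A^-4 + A^-8; d^5 = -A^10 - 5*A^6 - 10*A^2 - 10*A^-2 - 5*A^-6 - A^-10; d^6 = A^12 + 6*A^8 + 15*A^4 + 20 + 15*A^-4 + 6*A^-8 + A^-12.
  A^7 * (d) = -A^9 - A^5
  A^5 * (7) = 7*A^5
  A^3 * (21*d) = -21*A^5 - 21*A
  A^1 * (35*d^2) = 35*A^5 + 70*A + 35*A^-3
  A^-1 * (35*d^3) = -35*A^5 - 105*A - 105*A^-3 - 35*A^-7
  A^-3 * (21*d^4) = 21*A^5 + 84*A + 126*A^-3 + 84*A^-7 + 21*A^-11
  A^-5 * (7*d^5) = -7*A^5 - 35*A - 70*A^-3 - 70*A^-7 - 35*A^-11 - 7*A^-15
  A^-7 * (d^6) = A^5 + 6*A + 15*A^-3 + 20*A^-7 + 15*A^-11 + 6*A^-15 + A^-19
Summing the groups: <K> = -A^9 - A + A^-3 - A^-7 + A^-11 - A^-15 + A^-19
Normalise by the writhe: (-A^3)^(-w) = (-A^3)^(-7) = -A^-21, so f(A) = -A^-21 * <K> = A^-12 + A^-20 - A^-24 + A^-28 - A^-32 + A^-36 - A^-40.
Substitute A = t^(-1/4), i.e. A^e → t^(-e/4): V(t) = -t^10 + t^9 - t^8 + t^7 - t^6 + t^5 + t^3

Answer: -t^10 + t^9 - t^8 + t^7 - t^6 + t^5 + t^3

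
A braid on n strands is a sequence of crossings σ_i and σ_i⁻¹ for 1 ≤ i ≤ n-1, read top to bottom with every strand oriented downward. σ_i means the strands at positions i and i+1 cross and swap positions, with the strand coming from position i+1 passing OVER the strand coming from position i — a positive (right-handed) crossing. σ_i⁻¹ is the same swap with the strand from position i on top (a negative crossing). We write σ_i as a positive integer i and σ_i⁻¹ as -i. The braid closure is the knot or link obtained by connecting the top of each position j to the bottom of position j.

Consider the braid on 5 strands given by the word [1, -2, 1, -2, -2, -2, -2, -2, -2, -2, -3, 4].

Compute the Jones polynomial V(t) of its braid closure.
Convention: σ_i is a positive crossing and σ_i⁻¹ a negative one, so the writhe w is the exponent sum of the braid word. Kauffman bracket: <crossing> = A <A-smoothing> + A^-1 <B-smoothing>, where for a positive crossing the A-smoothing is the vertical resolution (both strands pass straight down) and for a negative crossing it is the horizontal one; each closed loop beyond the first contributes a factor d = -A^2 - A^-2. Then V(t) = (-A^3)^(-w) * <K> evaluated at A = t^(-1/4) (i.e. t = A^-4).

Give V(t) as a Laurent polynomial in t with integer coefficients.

t^-1 - t^-2 + 2*t^-3 - 2*t^-4 + 3*t^-5 - 3*t^-6 + 3*t^-7 - 3*t^-8 + 2*t^-9 - 2*t^-10 + t^-11

Derivation:
The presented braid s1 s2^-1 s1 s2^-1 s2^-1 s2^-1 s2^-1 s2^-1 s2^-1 s2^-1 s3^-1 s4 on 5 strands reduces by inverse Markov moves (closure unchanged at each step):
  Destabilize: the word has the form β·s4 where s4 occurs only as the final letter (β ∈ B_4); drop it and the last strand → 4 strands.
  Destabilize: the word has the form β·s3^-1 where s3^-1 occurs only as the final letter (β ∈ B_3); drop it and the last strand → 3 strands.
Reduced to β = s1 s2^-1 s1 s2^-1 s2^-1 s2^-1 s2^-1 s2^-1 s2^-1 s2^-1 on 3 strands, 10 crossings.
Compute on β:
Braid: s1 s2^-1 s1 s2^-1 s2^-1 s2^-1 s2^-1 s2^-1 s2^-1 s2^-1 on 3 strands, 10 crossings.
Writhe w = (#positive) - (#negative) = 2 - 8 = -6.
Enumerate smoothing states for the bracket polynomial. There are 2^10 = 1024 states.
Smooth each crossing (0=||, 1=⌣⌢); contribution A^(Σ sign_k(1-2s_k)) * d^(L-1).
Tabulate the states by total A-exponent and number of loops L (A-exp: L × count):
  A^10: L=9 ×1
  A^8: L=8 ×10
  A^6: L=7 ×45
  A^4: L=6 ×119, L=8 ×1
  A^2: L=5 ×203, L=7 ×7
  A^0: L=4 ×231, L=6 ×21
  A^-2: L=3 ×175, L=5 ×35
  A^-4: L=2 ×85, L=4 ×35
  A^-6: L=1 ×23, L=3 ×22
  A^-8: L=2 ×10
  A^-10: L=3 ×1
Each group contributes A^e * Σ count * d^(L-1):
Powers of d = -A^2 - A^-2: d^2 = A^4 + 2 + A^-4; d^3 = -A^6 - 3*A^2 - 3*A^-2 - A^-6; d^4 = A^8 + 4*A^4 + 6 + 4*A^-4 + A^-8; d^5 = -A^10 - 5*A^6 - 10*A^2 - 10*A^-2 - 5*A^-6 - A^-10; d^6 = A^12 + 6*A^8 + 15*A^4 + 20 + 15*A^-4 + 6*A^-8 + A^-12; d^7 = -A^14 - 7*A^10 - 21*A^6 - 35*A^2 - 35*A^-2 - 21*A^-6 - 7*A^-10 - A^-14; d^8 = A^16 + 8*A^12 + 28*A^8 + 56*A^4 + 70 + 56*A^-4 + 28*A^-8 + 8*A^-12 + A^-16.
  A^10 * (d^8) = A^26 + 8*A^22 + 28*A^18 + 56*A^14 + 70*A^10 + 56*A^6 + 28*A^2 + 8*A^-2 + A^-6
  A^8 * (10*d^7) = -10*A^22 - 70*A^18 - 210*A^14 - 350*A^10 - 350*A^6 - 210*A^2 - 70*A^-2 - 10*A^-6
  A^6 * (45*d^6) = 45*A^18 + 270*A^14 + 675*A^10 + 900*A^6 + 675*A^2 + 270*A^-2 + 45*A^-6
  A^4 * (119*d^5 + d^7) = -A^18 - 126*A^14 - 616*A^10 - 1225*A^6 - 1225*A^2 - 616*A^-2 - 126*A^-6 - A^-10
  A^2 * (203*d^4 + 7*d^6) = 7*A^14 + 245*A^10 + 917*A^6 + 1358*A^2 + 917*A^-2 + 245*A^-6 + 7*A^-10
  A^0 * (231*d^3 + 21*d^5) = -21*A^10 - 336*A^6 - 903*A^2 - 903*A^-2 - 336*A^-6 - 21*A^-10
  A^-2 * (175*d^2 + 35*d^4) = 35*A^6 + 315*A^2 + 560*A^-2 + 315*A^-6 + 35*A^-10
  A^-4 * (85*d + 35*d^3) = -35*A^2 - 190*A^-2 - 190*A^-6 - 35*A^-10
  A^-6 * (23 + 22*d^2) = 22*A^-2 + 67*A^-6 + 22*A^-10
  A^-8 * (10*d) = -10*A^-6 - 10*A^-10
  A^-10 * (d^2) = A^-6 + 2*A^-10 + A^-14
Summing the groups: <K> = A^26 - 2*A^22 + 2*A^18 - 3*A^14 + 3*A^10 - 3*A^6 + 3*A^2 - 2*A^-2 + 2*A^-6 - A^-10 + A^-14
Normalise by the writhe: (-A^3)^(-w) = (-A^3)^(6) = A^18, so f(A) = A^18 * <K> = A^44 - 2*A^40 + 2*A^36 - 3*A^32 + 3*A^28 - 3*A^24 + 3*A^20 - 2*A^16 + 2*A^12 - A^8 + A^4.
Substitute A = t^(-1/4), i.e. A^e → t^(-e/4): V(t) = t^-1 - t^-2 + 2*t^-3 - 2*t^-4 + 3*t^-5 - 3*t^-6 + 3*t^-7 - 3*t^-8 + 2*t^-9 - 2*t^-10 + t^-11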